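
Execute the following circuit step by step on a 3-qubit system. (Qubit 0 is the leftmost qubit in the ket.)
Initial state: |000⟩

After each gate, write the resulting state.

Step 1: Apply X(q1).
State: |010⟩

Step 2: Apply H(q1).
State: 1/√2|000⟩ - 1/√2|010⟩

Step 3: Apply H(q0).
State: 1/2|000⟩ - 1/2|010⟩ + 1/2|100⟩ - 1/2|110⟩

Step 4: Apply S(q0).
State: 1/2|000⟩ - 1/2|010⟩ + (1/2)i|100⟩ - (1/2)i|110⟩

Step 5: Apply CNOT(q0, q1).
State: 1/2|000⟩ - 1/2|010⟩ - (1/2)i|100⟩ + (1/2)i|110⟩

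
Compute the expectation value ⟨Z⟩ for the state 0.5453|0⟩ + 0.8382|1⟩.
-0.4052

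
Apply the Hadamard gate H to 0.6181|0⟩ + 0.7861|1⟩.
0.9929|0⟩ - 0.1188|1⟩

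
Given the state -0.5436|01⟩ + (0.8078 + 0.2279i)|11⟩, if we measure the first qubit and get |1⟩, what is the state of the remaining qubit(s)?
(0.9624 + 0.2715i)|1⟩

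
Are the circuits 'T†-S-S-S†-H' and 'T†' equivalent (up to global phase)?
No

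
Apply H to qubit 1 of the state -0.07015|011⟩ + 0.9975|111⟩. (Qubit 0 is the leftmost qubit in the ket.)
-0.0496|001⟩ + 0.0496|011⟩ + 0.7053|101⟩ - 0.7053|111⟩

H on qubit 1 mixes each pair of kets that differ only in qubit 1: amplitudes (a, b) of (|…0…⟩, |…1…⟩) become ((a + b)/√2, (a − b)/√2). Kets absent from the input have amplitude 0.
(|001⟩, |011⟩): (a, b) = (0, -0.07015) → (-0.0496, 0.0496)
(|101⟩, |111⟩): (a, b) = (0, 0.9975) → (0.7053, -0.7053)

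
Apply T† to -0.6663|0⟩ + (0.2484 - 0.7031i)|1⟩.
-0.6663|0⟩ + (-0.3215 - 0.6728i)|1⟩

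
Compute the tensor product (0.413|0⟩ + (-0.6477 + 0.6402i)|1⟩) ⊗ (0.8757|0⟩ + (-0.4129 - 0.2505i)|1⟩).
0.3617|00⟩ + (-0.1705 - 0.1035i)|01⟩ + (-0.5672 + 0.5606i)|10⟩ + (0.4278 - 0.1021i)|11⟩

amp(|b₁b₂…⟩) = product of the factor amplitudes for bits b₁, b₂, …; only kets whose every factor amplitude is nonzero survive.
|00⟩: (0.413)(0.8757) = 0.3617
|01⟩: (0.413)(-0.4129 - 0.2505i) = (-0.1705 - 0.1035i)
|10⟩: (-0.6477 + 0.6402i)(0.8757) = (-0.5672 + 0.5606i)
|11⟩: (-0.6477 + 0.6402i)(-0.4129 - 0.2505i) = (0.4278 - 0.1021i)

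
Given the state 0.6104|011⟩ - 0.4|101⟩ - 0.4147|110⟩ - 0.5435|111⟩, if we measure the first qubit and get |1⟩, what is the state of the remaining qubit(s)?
-0.505|01⟩ - 0.5236|10⟩ - 0.6862|11⟩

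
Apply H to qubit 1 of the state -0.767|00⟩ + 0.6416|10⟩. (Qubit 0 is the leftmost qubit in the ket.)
-0.5424|00⟩ - 0.5424|01⟩ + 0.4537|10⟩ + 0.4537|11⟩

H on qubit 1 mixes each pair of kets that differ only in qubit 1: amplitudes (a, b) of (|…0…⟩, |…1…⟩) become ((a + b)/√2, (a − b)/√2). Kets absent from the input have amplitude 0.
(|00⟩, |01⟩): (a, b) = (-0.767, 0) → (-0.5424, -0.5424)
(|10⟩, |11⟩): (a, b) = (0.6416, 0) → (0.4537, 0.4537)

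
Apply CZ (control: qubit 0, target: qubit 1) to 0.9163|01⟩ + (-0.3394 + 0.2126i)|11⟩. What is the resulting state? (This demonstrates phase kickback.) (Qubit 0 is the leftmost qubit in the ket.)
0.9163|01⟩ + (0.3394 - 0.2126i)|11⟩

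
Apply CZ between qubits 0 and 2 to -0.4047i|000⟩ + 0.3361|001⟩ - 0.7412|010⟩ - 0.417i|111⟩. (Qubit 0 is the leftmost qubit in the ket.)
-0.4047i|000⟩ + 0.3361|001⟩ - 0.7412|010⟩ + 0.417i|111⟩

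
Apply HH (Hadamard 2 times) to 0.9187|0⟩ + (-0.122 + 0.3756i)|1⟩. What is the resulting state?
0.9187|0⟩ + (-0.122 + 0.3756i)|1⟩

H² = I, so an even number of Hadamards cancels: H^2 = I and the state is unchanged.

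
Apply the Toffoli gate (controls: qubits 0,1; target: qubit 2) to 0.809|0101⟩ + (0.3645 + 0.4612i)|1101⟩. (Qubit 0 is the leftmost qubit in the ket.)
0.809|0101⟩ + (0.3645 + 0.4612i)|1111⟩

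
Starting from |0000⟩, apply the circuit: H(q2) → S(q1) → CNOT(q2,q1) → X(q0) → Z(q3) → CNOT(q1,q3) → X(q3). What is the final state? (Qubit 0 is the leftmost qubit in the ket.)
1/√2|1001⟩ + 1/√2|1110⟩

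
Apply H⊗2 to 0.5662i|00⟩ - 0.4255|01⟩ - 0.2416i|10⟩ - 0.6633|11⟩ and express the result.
(-0.5444 + 0.1623i)|00⟩ + (0.5444 + 0.1623i)|01⟩ + (0.1189 + 0.4039i)|10⟩ + (-0.1189 + 0.4039i)|11⟩

H⊗2 gives amp(|y⟩) = (1/2) Σ_x (−1)^(x·y) amp(|x⟩), where x·y is the number of positions in which both x and y have a 1.
|00⟩: (0.5662i - 0.4255 - 0.2416i - 0.6633)/2 = (-0.5444 + 0.1623i)
|01⟩: (0.5662i + 0.4255 - 0.2416i + 0.6633)/2 = (0.5444 + 0.1623i)
|10⟩: (0.5662i - 0.4255 + 0.2416i + 0.6633)/2 = (0.1189 + 0.4039i)
|11⟩: (0.5662i + 0.4255 + 0.2416i - 0.6633)/2 = (-0.1189 + 0.4039i)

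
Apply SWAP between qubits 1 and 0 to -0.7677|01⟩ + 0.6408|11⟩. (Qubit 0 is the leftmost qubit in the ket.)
-0.7677|10⟩ + 0.6408|11⟩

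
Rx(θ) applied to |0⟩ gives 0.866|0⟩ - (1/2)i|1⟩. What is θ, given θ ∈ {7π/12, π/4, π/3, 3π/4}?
π/3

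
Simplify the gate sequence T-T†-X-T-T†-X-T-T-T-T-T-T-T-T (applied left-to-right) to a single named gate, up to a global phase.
I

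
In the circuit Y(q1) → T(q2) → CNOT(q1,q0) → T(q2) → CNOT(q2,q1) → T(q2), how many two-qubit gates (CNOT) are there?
2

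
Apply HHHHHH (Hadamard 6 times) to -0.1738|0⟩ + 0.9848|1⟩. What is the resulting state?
-0.1738|0⟩ + 0.9848|1⟩

H² = I, so an even number of Hadamards cancels: H^6 = I and the state is unchanged.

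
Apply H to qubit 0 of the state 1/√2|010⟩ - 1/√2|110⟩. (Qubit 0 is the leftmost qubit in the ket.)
|110⟩

H on qubit 0 mixes each pair of kets that differ only in qubit 0: amplitudes (a, b) of (|…0…⟩, |…1…⟩) become ((a + b)/√2, (a − b)/√2). Kets absent from the input have amplitude 0.
(|010⟩, |110⟩): (a, b) = (1/√2, -1/√2) → (0, 1)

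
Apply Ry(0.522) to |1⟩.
-0.258|0⟩ + 0.9661|1⟩

Ry(0.522) = [[cos(θ/2), −sin(θ/2)], [sin(θ/2), cos(θ/2)]]; θ = 0.522, cos(θ/2) ≈ 0.966132, sin(θ/2) ≈ 0.258047.
With a = amp(|0⟩) = 0 and b = amp(|1⟩) = 1:
new amp(|0⟩) = (0.966132)·a + (-0.258047)·b = -0.258
new amp(|1⟩) = (0.258047)·a + (0.966132)·b = 0.9661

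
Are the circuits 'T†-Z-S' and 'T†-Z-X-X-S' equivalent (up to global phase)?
Yes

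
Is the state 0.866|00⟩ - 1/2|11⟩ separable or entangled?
Entangled

Writing the state as a|00⟩ + b|01⟩ + c|10⟩ + d|11⟩, it is a product state iff ad − bc = 0.
Here (a, b, c, d) = (0.866, 0, 0, -1/2): ad − bc = (0.866)(-1/2) − (0)(0) = -0.433 ≠ 0, so the state is entangled.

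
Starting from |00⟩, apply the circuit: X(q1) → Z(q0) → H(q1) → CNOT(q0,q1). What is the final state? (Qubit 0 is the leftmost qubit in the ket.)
1/√2|00⟩ - 1/√2|01⟩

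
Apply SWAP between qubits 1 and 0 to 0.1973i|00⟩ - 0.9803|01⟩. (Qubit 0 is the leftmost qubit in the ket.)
0.1973i|00⟩ - 0.9803|10⟩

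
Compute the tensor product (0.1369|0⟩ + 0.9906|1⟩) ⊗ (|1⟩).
0.1369|01⟩ + 0.9906|11⟩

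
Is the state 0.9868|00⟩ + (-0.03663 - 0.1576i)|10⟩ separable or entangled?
Separable

Writing the state as a|00⟩ + b|01⟩ + c|10⟩ + d|11⟩, it is a product state iff ad − bc = 0.
Here (a, b, c, d) = (0.9868, 0, (-0.03663 - 0.1576i), 0): ad − bc = (0.9868)(0) − (0)(-0.03663 - 0.1576i) = 0, so the state is separable.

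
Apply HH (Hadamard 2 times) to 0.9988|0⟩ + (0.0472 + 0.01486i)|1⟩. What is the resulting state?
0.9988|0⟩ + (0.0472 + 0.01486i)|1⟩

H² = I, so an even number of Hadamards cancels: H^2 = I and the state is unchanged.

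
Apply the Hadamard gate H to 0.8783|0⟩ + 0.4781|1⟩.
0.9591|0⟩ + 0.283|1⟩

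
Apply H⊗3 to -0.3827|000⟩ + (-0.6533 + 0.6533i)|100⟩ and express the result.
(-0.3663 + 0.231i)|000⟩ + (-0.3663 + 0.231i)|001⟩ + (-0.3663 + 0.231i)|010⟩ + (-0.3663 + 0.231i)|011⟩ + (0.09567 - 0.231i)|100⟩ + (0.09567 - 0.231i)|101⟩ + (0.09567 - 0.231i)|110⟩ + (0.09567 - 0.231i)|111⟩

H⊗3 gives amp(|y⟩) = (1/2√2) Σ_x (−1)^(x·y) amp(|x⟩), where x·y is the number of positions in which both x and y have a 1.
|000⟩: (-0.3827 + (-0.6533 + 0.6533i))/(2√2) = (-0.3663 + 0.231i)
|001⟩: (-0.3827 + (-0.6533 + 0.6533i))/(2√2) = (-0.3663 + 0.231i)
|010⟩: (-0.3827 + (-0.6533 + 0.6533i))/(2√2) = (-0.3663 + 0.231i)
|011⟩: (-0.3827 + (-0.6533 + 0.6533i))/(2√2) = (-0.3663 + 0.231i)
|100⟩: (-0.3827 - (-0.6533 + 0.6533i))/(2√2) = (0.09567 - 0.231i)
|101⟩: (-0.3827 - (-0.6533 + 0.6533i))/(2√2) = (0.09567 - 0.231i)
|110⟩: (-0.3827 - (-0.6533 + 0.6533i))/(2√2) = (0.09567 - 0.231i)
|111⟩: (-0.3827 - (-0.6533 + 0.6533i))/(2√2) = (0.09567 - 0.231i)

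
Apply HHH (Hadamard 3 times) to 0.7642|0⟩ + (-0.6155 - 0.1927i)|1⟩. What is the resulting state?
(0.1051 - 0.1363i)|0⟩ + (0.9756 + 0.1363i)|1⟩

H² = I, so H^3 = H: a single Hadamard. With (a, b) = (0.7642, (-0.6155 - 0.1927i)), H gives ((a + b)/√2, (a − b)/√2) = ((0.1051 - 0.1363i), (0.9756 + 0.1363i)).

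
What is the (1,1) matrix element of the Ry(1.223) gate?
0.8188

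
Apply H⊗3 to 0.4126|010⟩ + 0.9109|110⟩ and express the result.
0.4679|000⟩ + 0.4679|001⟩ - 0.4679|010⟩ - 0.4679|011⟩ - 0.1762|100⟩ - 0.1762|101⟩ + 0.1762|110⟩ + 0.1762|111⟩

H⊗3 gives amp(|y⟩) = (1/2√2) Σ_x (−1)^(x·y) amp(|x⟩), where x·y is the number of positions in which both x and y have a 1.
|000⟩: (0.4126 + 0.9109)/(2√2) = 0.4679
|001⟩: (0.4126 + 0.9109)/(2√2) = 0.4679
|010⟩: (-0.4126 - 0.9109)/(2√2) = -0.4679
|011⟩: (-0.4126 - 0.9109)/(2√2) = -0.4679
|100⟩: (0.4126 - 0.9109)/(2√2) = -0.1762
|101⟩: (0.4126 - 0.9109)/(2√2) = -0.1762
|110⟩: (-0.4126 + 0.9109)/(2√2) = 0.1762
|111⟩: (-0.4126 + 0.9109)/(2√2) = 0.1762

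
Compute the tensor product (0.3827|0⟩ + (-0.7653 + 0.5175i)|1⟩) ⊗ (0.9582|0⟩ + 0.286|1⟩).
0.3667|00⟩ + 0.1095|01⟩ + (-0.7333 + 0.4959i)|10⟩ + (-0.2189 + 0.148i)|11⟩

amp(|b₁b₂…⟩) = product of the factor amplitudes for bits b₁, b₂, …; only kets whose every factor amplitude is nonzero survive.
|00⟩: (0.3827)(0.9582) = 0.3667
|01⟩: (0.3827)(0.286) = 0.1095
|10⟩: (-0.7653 + 0.5175i)(0.9582) = (-0.7333 + 0.4959i)
|11⟩: (-0.7653 + 0.5175i)(0.286) = (-0.2189 + 0.148i)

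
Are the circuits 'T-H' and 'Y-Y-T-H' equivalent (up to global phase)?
Yes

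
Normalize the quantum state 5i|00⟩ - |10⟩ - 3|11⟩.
0.8452i|00⟩ - 0.169|10⟩ - 0.5071|11⟩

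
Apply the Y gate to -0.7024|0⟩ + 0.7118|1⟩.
-0.7118i|0⟩ - 0.7024i|1⟩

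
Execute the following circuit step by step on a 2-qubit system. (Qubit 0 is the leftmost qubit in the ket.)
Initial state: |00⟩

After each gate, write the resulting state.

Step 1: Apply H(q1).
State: 1/√2|00⟩ + 1/√2|01⟩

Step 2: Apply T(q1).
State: 1/√2|00⟩ + (1/2 + (1/2)i)|01⟩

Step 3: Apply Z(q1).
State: 1/√2|00⟩ + (-1/2 - (1/2)i)|01⟩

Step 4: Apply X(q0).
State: 1/√2|10⟩ + (-1/2 - (1/2)i)|11⟩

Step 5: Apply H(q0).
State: 1/2|00⟩ + (-1/√8 - (1/√8)i)|01⟩ - 1/2|10⟩ + (1/√8 + (1/√8)i)|11⟩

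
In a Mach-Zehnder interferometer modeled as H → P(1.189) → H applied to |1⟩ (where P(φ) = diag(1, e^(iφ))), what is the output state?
(0.3137 - 0.464i)|0⟩ + (0.6863 + 0.464i)|1⟩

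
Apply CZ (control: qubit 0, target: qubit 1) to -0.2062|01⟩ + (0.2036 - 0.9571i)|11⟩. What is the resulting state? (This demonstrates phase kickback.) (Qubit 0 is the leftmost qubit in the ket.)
-0.2062|01⟩ + (-0.2036 + 0.9571i)|11⟩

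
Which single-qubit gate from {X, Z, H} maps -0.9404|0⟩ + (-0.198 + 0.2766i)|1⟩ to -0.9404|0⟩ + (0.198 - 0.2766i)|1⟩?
Z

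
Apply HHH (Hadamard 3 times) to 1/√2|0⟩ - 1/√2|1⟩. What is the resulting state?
|1⟩

H² = I, so H^3 = H: a single Hadamard. With (a, b) = (1/√2, -1/√2), H gives ((a + b)/√2, (a − b)/√2) = (0, 1).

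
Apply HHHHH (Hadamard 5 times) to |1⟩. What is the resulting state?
1/√2|0⟩ - 1/√2|1⟩

H² = I, so H^5 = H: a single Hadamard. With (a, b) = (0, 1), H gives ((a + b)/√2, (a − b)/√2) = (1/√2, -1/√2).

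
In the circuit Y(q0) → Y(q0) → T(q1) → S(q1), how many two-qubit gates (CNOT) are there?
0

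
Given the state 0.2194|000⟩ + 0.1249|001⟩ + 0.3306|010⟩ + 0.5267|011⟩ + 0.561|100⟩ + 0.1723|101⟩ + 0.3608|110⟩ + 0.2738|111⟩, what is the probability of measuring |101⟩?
0.02969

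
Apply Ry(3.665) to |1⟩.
-0.966|0⟩ - 0.2587|1⟩

Ry(3.665) = [[cos(θ/2), −sin(θ/2)], [sin(θ/2), cos(θ/2)]]; θ = 3.665, cos(θ/2) ≈ -0.258727, sin(θ/2) ≈ 0.965951.
With a = amp(|0⟩) = 0 and b = amp(|1⟩) = 1:
new amp(|0⟩) = (-0.258727)·a + (-0.965951)·b = -0.966
new amp(|1⟩) = (0.965951)·a + (-0.258727)·b = -0.2587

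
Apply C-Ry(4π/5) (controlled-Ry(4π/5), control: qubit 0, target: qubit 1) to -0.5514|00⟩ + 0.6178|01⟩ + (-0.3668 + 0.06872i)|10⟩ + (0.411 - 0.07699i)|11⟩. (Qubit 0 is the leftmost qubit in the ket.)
-0.5514|00⟩ + 0.6178|01⟩ + (-0.5042 + 0.09446i)|10⟩ + (-0.2218 + 0.04157i)|11⟩

C-Ry(4π/5) leaves the control-|0⟩ kets |00⟩, |01⟩ unchanged and applies Ry(4π/5) to qubit 1 on the control-|1⟩ pair (|10⟩, |11⟩).
Ry(4π/5) = [[cos(θ/2), −sin(θ/2)], [sin(θ/2), cos(θ/2)]]; θ = 4π/5, cos(θ/2) ≈ 0.309017, sin(θ/2) ≈ 0.951057.
With a = amp(|10⟩) = (-0.3668 + 0.06872i) and b = amp(|11⟩) = (0.411 - 0.07699i):
new amp(|10⟩) = (0.309017)·a + (-0.951057)·b = (-0.5042 + 0.09446i)
new amp(|11⟩) = (0.951057)·a + (0.309017)·b = (-0.2218 + 0.04157i)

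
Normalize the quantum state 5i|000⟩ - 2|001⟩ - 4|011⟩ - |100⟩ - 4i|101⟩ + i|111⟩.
0.6299i|000⟩ - 0.252|001⟩ - 0.504|011⟩ - 0.126|100⟩ - 0.504i|101⟩ + 0.126i|111⟩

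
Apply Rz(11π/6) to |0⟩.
(-0.9659 - 0.2588i)|0⟩

Rz(11π/6) = [[e^(−iθ/2), 0], [0, e^(iθ/2)]] with e^(±iθ/2) = cos(θ/2) ± i·sin(θ/2); θ = 11π/6, cos(θ/2) ≈ -0.965926, sin(θ/2) ≈ 0.258819.
With a = amp(|0⟩) = 1 and b = amp(|1⟩) = 0:
new amp(|0⟩) = (-0.965926 - 0.258819i)·a = (-0.9659 - 0.2588i)
new amp(|1⟩) = (-0.965926 + 0.258819i)·b = 0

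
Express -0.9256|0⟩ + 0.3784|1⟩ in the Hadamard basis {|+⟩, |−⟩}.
-0.3869|+⟩ - 0.9221|−⟩

With |ψ⟩ = α|0⟩ + β|1⟩, the Hadamard-basis coefficients are ⟨+|ψ⟩ = (α + β)/√2 and ⟨−|ψ⟩ = (α − β)/√2.
Here α = -0.9256, β = 0.3784: (α + β)/√2 = -0.3869, (α − β)/√2 = -0.9221.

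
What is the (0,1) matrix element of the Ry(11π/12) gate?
-0.9914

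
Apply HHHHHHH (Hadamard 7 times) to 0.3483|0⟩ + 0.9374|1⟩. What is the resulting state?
0.9091|0⟩ - 0.4166|1⟩

H² = I, so H^7 = H: a single Hadamard. With (a, b) = (0.3483, 0.9374), H gives ((a + b)/√2, (a − b)/√2) = (0.9091, -0.4166).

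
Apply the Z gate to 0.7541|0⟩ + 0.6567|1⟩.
0.7541|0⟩ - 0.6567|1⟩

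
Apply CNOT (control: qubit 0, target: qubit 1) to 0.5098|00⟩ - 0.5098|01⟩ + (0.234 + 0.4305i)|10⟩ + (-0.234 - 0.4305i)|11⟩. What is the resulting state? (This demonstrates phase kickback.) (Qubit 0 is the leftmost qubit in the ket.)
0.5098|00⟩ - 0.5098|01⟩ + (-0.234 - 0.4305i)|10⟩ + (0.234 + 0.4305i)|11⟩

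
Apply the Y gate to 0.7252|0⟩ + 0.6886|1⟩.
-0.6886i|0⟩ + 0.7252i|1⟩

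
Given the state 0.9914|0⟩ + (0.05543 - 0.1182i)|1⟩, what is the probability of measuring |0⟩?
0.9829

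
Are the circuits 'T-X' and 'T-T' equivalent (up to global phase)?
No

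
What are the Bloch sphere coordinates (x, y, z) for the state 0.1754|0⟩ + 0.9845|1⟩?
(0.3454, 0, -0.9385)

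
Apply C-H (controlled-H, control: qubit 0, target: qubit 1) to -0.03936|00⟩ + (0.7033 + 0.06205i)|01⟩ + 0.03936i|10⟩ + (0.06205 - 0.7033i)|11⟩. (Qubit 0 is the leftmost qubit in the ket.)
-0.03936|00⟩ + (0.7033 + 0.06205i)|01⟩ + (0.04388 - 0.4695i)|10⟩ + (-0.04388 + 0.5251i)|11⟩

C-H leaves the control-|0⟩ kets |00⟩, |01⟩ unchanged and applies H to qubit 1 on the control-|1⟩ pair (|10⟩, |11⟩).
H = [[1/√2, 1/√2], [1/√2, -1/√2]].
With a = amp(|10⟩) = 0.03936i and b = amp(|11⟩) = (0.06205 - 0.7033i):
new amp(|10⟩) = (1/√2)·a + (1/√2)·b = (0.04388 - 0.4695i)
new amp(|11⟩) = (1/√2)·a + (-1/√2)·b = (-0.04388 + 0.5251i)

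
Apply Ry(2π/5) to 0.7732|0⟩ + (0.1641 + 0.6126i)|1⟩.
(0.5291 - 0.3601i)|0⟩ + (0.5872 + 0.4956i)|1⟩

Ry(2π/5) = [[cos(θ/2), −sin(θ/2)], [sin(θ/2), cos(θ/2)]]; θ = 2π/5, cos(θ/2) ≈ 0.809017, sin(θ/2) ≈ 0.587785.
With a = amp(|0⟩) = 0.7732 and b = amp(|1⟩) = (0.1641 + 0.6126i):
new amp(|0⟩) = (0.809017)·a + (-0.587785)·b = (0.5291 - 0.3601i)
new amp(|1⟩) = (0.587785)·a + (0.809017)·b = (0.5872 + 0.4956i)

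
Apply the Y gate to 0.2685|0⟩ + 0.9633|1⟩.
-0.9633i|0⟩ + 0.2685i|1⟩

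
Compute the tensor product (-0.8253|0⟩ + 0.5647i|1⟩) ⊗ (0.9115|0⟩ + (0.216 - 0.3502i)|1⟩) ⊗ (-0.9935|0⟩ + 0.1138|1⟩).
0.7474|000⟩ - 0.08561|001⟩ + (0.1771 - 0.2871i)|010⟩ + (-0.02029 + 0.03289i)|011⟩ - 0.5114i|100⟩ + 0.05858i|101⟩ + (-0.1965 - 0.1212i)|110⟩ + (0.0225 + 0.01388i)|111⟩

amp(|b₁b₂…⟩) = product of the factor amplitudes for bits b₁, b₂, …; only kets whose every factor amplitude is nonzero survive.
|000⟩: (-0.8253)(0.9115)(-0.9935) = 0.7474
|001⟩: (-0.8253)(0.9115)(0.1138) = -0.08561
|010⟩: (-0.8253)(0.216 - 0.3502i)(-0.9935) = (0.1771 - 0.2871i)
|011⟩: (-0.8253)(0.216 - 0.3502i)(0.1138) = (-0.02029 + 0.03289i)
|100⟩: (0.5647i)(0.9115)(-0.9935) = -0.5114i
|101⟩: (0.5647i)(0.9115)(0.1138) = 0.05858i
|110⟩: (0.5647i)(0.216 - 0.3502i)(-0.9935) = (-0.1965 - 0.1212i)
|111⟩: (0.5647i)(0.216 - 0.3502i)(0.1138) = (0.0225 + 0.01388i)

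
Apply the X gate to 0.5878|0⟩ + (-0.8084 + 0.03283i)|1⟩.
(-0.8084 + 0.03283i)|0⟩ + 0.5878|1⟩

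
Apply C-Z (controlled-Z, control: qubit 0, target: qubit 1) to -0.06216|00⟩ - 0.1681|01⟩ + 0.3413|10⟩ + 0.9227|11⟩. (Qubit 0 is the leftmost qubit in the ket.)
-0.06216|00⟩ - 0.1681|01⟩ + 0.3413|10⟩ - 0.9227|11⟩

C-Z leaves the control-|0⟩ kets |00⟩, |01⟩ unchanged and applies Z to qubit 1 on the control-|1⟩ pair (|10⟩, |11⟩).
Z = [[1, 0], [0, -1]].
With a = amp(|10⟩) = 0.3413 and b = amp(|11⟩) = 0.9227:
new amp(|10⟩) = (1)·a = 0.3413
new amp(|11⟩) = (-1)·b = -0.9227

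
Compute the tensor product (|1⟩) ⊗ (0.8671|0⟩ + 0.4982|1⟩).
0.8671|10⟩ + 0.4982|11⟩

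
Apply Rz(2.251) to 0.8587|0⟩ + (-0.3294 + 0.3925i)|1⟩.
(0.3699 - 0.775i)|0⟩ + (-0.4961 - 0.1282i)|1⟩

Rz(2.251) = [[e^(−iθ/2), 0], [0, e^(iθ/2)]] with e^(±iθ/2) = cos(θ/2) ± i·sin(θ/2); θ = 2.251, cos(θ/2) ≈ 0.430725, sin(θ/2) ≈ 0.902483.
With a = amp(|0⟩) = 0.8587 and b = amp(|1⟩) = (-0.3294 + 0.3925i):
new amp(|0⟩) = (0.430725 - 0.902483i)·a = (0.3699 - 0.775i)
new amp(|1⟩) = (0.430725 + 0.902483i)·b = (-0.4961 - 0.1282i)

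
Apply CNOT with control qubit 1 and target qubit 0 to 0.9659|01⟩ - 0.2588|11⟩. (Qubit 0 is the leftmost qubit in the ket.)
-0.2588|01⟩ + 0.9659|11⟩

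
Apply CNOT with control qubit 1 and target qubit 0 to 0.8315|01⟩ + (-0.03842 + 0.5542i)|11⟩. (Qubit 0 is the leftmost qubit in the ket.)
(-0.03842 + 0.5542i)|01⟩ + 0.8315|11⟩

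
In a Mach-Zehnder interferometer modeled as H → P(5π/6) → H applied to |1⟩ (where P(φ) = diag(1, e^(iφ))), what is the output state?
(0.933 - 0.25i)|0⟩ + (0.06699 + 0.25i)|1⟩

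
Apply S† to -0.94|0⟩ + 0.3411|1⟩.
-0.94|0⟩ - 0.3411i|1⟩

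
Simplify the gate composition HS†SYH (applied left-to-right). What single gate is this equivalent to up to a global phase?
Y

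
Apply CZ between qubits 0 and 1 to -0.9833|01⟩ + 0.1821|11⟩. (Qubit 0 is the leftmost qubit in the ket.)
-0.9833|01⟩ - 0.1821|11⟩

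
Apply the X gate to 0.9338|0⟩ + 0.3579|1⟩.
0.3579|0⟩ + 0.9338|1⟩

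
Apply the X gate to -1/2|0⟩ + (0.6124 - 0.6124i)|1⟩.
(0.6124 - 0.6124i)|0⟩ - 1/2|1⟩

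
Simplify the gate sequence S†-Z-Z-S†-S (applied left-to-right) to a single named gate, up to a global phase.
S†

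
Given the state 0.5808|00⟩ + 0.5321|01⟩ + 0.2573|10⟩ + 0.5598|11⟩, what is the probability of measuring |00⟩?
0.3373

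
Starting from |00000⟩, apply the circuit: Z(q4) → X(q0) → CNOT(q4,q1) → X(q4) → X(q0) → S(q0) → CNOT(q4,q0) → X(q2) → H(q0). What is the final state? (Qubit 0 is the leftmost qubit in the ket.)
1/√2|00101⟩ - 1/√2|10101⟩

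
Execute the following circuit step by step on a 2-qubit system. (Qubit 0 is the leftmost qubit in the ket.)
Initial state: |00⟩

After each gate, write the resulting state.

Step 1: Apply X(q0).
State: |10⟩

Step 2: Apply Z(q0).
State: -|10⟩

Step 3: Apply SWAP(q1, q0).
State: -|01⟩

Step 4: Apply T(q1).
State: (-1/√2 - (1/√2)i)|01⟩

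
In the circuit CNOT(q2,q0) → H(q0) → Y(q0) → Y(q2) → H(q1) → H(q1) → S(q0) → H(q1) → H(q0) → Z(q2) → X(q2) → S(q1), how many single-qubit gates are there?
11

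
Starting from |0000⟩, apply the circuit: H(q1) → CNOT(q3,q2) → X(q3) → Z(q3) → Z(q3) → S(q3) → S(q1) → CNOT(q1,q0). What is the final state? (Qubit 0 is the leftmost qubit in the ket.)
(1/√2)i|0001⟩ - 1/√2|1101⟩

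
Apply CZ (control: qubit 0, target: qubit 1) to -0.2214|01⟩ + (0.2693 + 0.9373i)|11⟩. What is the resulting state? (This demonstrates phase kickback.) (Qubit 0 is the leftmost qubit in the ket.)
-0.2214|01⟩ + (-0.2693 - 0.9373i)|11⟩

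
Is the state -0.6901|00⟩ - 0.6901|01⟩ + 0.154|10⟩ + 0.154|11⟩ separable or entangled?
Separable

Writing the state as a|00⟩ + b|01⟩ + c|10⟩ + d|11⟩, it is a product state iff ad − bc = 0.
Here (a, b, c, d) = (-0.6901, -0.6901, 0.154, 0.154): ad − bc = (-0.6901)(0.154) − (-0.6901)(0.154) = 0, so the state is separable.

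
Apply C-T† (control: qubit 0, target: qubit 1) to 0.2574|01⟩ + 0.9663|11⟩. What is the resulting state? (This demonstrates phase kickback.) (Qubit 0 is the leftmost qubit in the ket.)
0.2574|01⟩ + (0.6833 - 0.6833i)|11⟩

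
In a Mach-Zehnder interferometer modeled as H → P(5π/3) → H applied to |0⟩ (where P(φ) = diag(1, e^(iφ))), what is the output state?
(0.75 - 0.433i)|0⟩ + (0.25 + 0.433i)|1⟩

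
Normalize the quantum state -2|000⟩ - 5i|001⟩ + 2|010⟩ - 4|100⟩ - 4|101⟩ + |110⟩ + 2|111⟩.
-0.239|000⟩ - 0.5976i|001⟩ + 0.239|010⟩ - 0.4781|100⟩ - 0.4781|101⟩ + 0.1195|110⟩ + 0.239|111⟩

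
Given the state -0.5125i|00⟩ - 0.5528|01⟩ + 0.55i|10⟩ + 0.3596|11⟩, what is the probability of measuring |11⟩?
0.1293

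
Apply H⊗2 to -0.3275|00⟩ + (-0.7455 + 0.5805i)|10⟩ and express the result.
(-0.5365 + 0.2903i)|00⟩ + (-0.5365 + 0.2903i)|01⟩ + (0.209 - 0.2903i)|10⟩ + (0.209 - 0.2903i)|11⟩

H⊗2 gives amp(|y⟩) = (1/2) Σ_x (−1)^(x·y) amp(|x⟩), where x·y is the number of positions in which both x and y have a 1.
|00⟩: (-0.3275 + (-0.7455 + 0.5805i))/2 = (-0.5365 + 0.2903i)
|01⟩: (-0.3275 + (-0.7455 + 0.5805i))/2 = (-0.5365 + 0.2903i)
|10⟩: (-0.3275 - (-0.7455 + 0.5805i))/2 = (0.209 - 0.2903i)
|11⟩: (-0.3275 - (-0.7455 + 0.5805i))/2 = (0.209 - 0.2903i)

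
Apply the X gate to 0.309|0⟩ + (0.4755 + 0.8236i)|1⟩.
(0.4755 + 0.8236i)|0⟩ + 0.309|1⟩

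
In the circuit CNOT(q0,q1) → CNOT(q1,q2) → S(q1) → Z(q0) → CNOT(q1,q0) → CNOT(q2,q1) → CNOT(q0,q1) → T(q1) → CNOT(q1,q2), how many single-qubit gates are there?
3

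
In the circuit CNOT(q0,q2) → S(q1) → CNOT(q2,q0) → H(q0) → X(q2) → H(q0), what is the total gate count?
6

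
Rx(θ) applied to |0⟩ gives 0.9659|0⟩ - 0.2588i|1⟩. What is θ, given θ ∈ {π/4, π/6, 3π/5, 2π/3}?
π/6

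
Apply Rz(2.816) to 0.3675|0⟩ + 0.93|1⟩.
(0.05956 - 0.3626i)|0⟩ + (0.1507 + 0.9177i)|1⟩

Rz(2.816) = [[e^(−iθ/2), 0], [0, e^(iθ/2)]] with e^(±iθ/2) = cos(θ/2) ± i·sin(θ/2); θ = 2.816, cos(θ/2) ≈ 0.162078, sin(θ/2) ≈ 0.986778.
With a = amp(|0⟩) = 0.3675 and b = amp(|1⟩) = 0.93:
new amp(|0⟩) = (0.162078 - 0.986778i)·a = (0.05956 - 0.3626i)
new amp(|1⟩) = (0.162078 + 0.986778i)·b = (0.1507 + 0.9177i)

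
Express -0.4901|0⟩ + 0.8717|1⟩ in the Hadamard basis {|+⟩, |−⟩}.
0.2698|+⟩ - 0.9629|−⟩

With |ψ⟩ = α|0⟩ + β|1⟩, the Hadamard-basis coefficients are ⟨+|ψ⟩ = (α + β)/√2 and ⟨−|ψ⟩ = (α − β)/√2.
Here α = -0.4901, β = 0.8717: (α + β)/√2 = 0.2698, (α − β)/√2 = -0.9629.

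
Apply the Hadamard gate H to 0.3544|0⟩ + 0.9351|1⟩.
0.9118|0⟩ - 0.4106|1⟩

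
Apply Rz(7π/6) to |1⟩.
(-0.2588 + 0.9659i)|1⟩

Rz(7π/6) = [[e^(−iθ/2), 0], [0, e^(iθ/2)]] with e^(±iθ/2) = cos(θ/2) ± i·sin(θ/2); θ = 7π/6, cos(θ/2) ≈ -0.258819, sin(θ/2) ≈ 0.965926.
With a = amp(|0⟩) = 0 and b = amp(|1⟩) = 1:
new amp(|0⟩) = (-0.258819 - 0.965926i)·a = 0
new amp(|1⟩) = (-0.258819 + 0.965926i)·b = (-0.2588 + 0.9659i)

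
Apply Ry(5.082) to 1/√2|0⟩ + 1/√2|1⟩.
-0.983|0⟩ - 0.1838|1⟩

Ry(5.082) = [[cos(θ/2), −sin(θ/2)], [sin(θ/2), cos(θ/2)]]; θ = 5.082, cos(θ/2) ≈ -0.825001, sin(θ/2) ≈ 0.565132.
With a = amp(|0⟩) = 1/√2 and b = amp(|1⟩) = 1/√2:
new amp(|0⟩) = (-0.825001)·a + (-0.565132)·b = -0.983
new amp(|1⟩) = (0.565132)·a + (-0.825001)·b = -0.1838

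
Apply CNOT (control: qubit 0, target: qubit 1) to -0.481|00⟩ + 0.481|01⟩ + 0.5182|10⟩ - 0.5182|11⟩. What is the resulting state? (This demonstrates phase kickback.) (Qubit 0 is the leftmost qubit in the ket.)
-0.481|00⟩ + 0.481|01⟩ - 0.5182|10⟩ + 0.5182|11⟩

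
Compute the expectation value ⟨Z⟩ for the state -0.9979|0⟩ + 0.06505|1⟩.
0.9916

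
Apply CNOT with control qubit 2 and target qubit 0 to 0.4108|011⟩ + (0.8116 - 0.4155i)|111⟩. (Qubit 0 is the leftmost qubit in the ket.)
(0.8116 - 0.4155i)|011⟩ + 0.4108|111⟩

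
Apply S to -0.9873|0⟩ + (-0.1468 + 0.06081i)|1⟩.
-0.9873|0⟩ + (-0.06081 - 0.1468i)|1⟩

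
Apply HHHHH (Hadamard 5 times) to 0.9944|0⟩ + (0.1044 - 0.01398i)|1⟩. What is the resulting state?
(0.777 - 0.009885i)|0⟩ + (0.6293 + 0.009885i)|1⟩

H² = I, so H^5 = H: a single Hadamard. With (a, b) = (0.9944, (0.1044 - 0.01398i)), H gives ((a + b)/√2, (a − b)/√2) = ((0.777 - 0.009885i), (0.6293 + 0.009885i)).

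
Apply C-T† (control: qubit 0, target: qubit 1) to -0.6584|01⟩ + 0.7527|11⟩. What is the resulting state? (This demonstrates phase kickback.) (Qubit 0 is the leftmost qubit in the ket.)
-0.6584|01⟩ + (0.5322 - 0.5322i)|11⟩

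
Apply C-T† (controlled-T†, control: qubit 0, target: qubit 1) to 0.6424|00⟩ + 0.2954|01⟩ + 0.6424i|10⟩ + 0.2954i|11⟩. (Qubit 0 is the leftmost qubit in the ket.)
0.6424|00⟩ + 0.2954|01⟩ + 0.6424i|10⟩ + (0.2089 + 0.2089i)|11⟩

C-T† leaves the control-|0⟩ kets |00⟩, |01⟩ unchanged and applies T† to qubit 1 on the control-|1⟩ pair (|10⟩, |11⟩).
T† = [[1, 0], [0, (1/√2 - (1/√2)i)]].
With a = amp(|10⟩) = 0.6424i and b = amp(|11⟩) = 0.2954i:
new amp(|10⟩) = (1)·a = 0.6424i
new amp(|11⟩) = (1/√2 - (1/√2)i)·b = (0.2089 + 0.2089i)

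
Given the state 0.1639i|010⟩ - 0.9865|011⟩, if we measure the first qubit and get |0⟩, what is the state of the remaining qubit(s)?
0.1639i|10⟩ - 0.9865|11⟩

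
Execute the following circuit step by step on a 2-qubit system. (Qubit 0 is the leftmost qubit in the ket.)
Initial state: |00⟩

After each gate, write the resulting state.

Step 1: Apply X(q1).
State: |01⟩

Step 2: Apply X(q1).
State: |00⟩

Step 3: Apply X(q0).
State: |10⟩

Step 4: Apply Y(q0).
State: -i|00⟩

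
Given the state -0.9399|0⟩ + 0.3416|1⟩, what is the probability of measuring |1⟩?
0.1167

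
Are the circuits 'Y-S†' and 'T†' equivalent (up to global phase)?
No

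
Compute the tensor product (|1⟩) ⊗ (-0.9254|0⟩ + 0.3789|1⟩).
-0.9254|10⟩ + 0.3789|11⟩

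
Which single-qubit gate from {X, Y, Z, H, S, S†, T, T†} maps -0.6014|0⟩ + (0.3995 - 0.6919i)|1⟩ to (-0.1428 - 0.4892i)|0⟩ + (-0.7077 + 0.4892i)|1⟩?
H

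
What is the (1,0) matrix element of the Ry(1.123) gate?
0.5325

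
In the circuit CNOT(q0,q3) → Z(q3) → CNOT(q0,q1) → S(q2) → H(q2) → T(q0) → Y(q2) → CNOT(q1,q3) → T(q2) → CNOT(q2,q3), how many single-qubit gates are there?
6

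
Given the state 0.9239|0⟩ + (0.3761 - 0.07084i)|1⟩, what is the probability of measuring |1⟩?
0.1465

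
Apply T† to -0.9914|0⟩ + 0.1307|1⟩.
-0.9914|0⟩ + (0.09242 - 0.09242i)|1⟩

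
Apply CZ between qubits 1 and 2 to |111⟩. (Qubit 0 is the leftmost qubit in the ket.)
-|111⟩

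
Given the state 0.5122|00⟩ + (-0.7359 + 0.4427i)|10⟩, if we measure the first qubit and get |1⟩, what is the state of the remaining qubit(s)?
(-0.8569 + 0.5155i)|0⟩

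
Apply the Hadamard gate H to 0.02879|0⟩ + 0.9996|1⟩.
0.7272|0⟩ - 0.6865|1⟩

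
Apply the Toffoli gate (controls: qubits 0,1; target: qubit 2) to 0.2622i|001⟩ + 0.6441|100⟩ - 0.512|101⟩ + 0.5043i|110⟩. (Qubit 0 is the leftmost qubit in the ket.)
0.2622i|001⟩ + 0.6441|100⟩ - 0.512|101⟩ + 0.5043i|111⟩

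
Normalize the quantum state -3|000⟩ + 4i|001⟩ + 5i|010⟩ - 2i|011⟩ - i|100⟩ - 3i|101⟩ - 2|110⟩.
-0.3638|000⟩ + 0.4851i|001⟩ + 0.6063i|010⟩ - 0.2425i|011⟩ - 0.1213i|100⟩ - 0.3638i|101⟩ - 0.2425|110⟩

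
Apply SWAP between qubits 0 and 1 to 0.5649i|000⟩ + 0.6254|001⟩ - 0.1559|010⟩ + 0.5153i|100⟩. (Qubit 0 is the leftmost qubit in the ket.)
0.5649i|000⟩ + 0.6254|001⟩ + 0.5153i|010⟩ - 0.1559|100⟩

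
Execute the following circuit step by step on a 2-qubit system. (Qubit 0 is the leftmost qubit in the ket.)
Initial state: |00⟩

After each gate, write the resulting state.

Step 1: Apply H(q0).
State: 1/√2|00⟩ + 1/√2|10⟩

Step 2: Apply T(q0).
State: 1/√2|00⟩ + (1/2 + (1/2)i)|10⟩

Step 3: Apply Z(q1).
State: 1/√2|00⟩ + (1/2 + (1/2)i)|10⟩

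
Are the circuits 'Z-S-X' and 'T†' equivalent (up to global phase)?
No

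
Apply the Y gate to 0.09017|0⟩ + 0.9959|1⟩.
-0.9959i|0⟩ + 0.09017i|1⟩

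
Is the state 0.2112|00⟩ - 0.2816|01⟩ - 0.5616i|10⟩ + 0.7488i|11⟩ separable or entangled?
Separable

Writing the state as a|00⟩ + b|01⟩ + c|10⟩ + d|11⟩, it is a product state iff ad − bc = 0.
Here (a, b, c, d) = (0.2112, -0.2816, -0.5616i, 0.7488i): ad − bc = (0.2112)(0.7488i) − (-0.2816)(-0.5616i) = 0, so the state is separable.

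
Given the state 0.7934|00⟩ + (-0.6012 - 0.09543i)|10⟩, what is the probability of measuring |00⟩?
0.6295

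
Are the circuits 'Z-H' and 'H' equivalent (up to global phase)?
No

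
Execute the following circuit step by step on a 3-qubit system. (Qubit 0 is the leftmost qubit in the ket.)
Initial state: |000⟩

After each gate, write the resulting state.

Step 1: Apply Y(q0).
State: i|100⟩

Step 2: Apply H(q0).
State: (1/√2)i|000⟩ - (1/√2)i|100⟩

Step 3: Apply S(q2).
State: (1/√2)i|000⟩ - (1/√2)i|100⟩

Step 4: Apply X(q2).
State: (1/√2)i|001⟩ - (1/√2)i|101⟩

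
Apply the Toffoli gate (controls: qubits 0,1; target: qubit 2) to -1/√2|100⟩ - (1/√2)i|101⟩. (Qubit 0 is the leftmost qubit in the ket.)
-1/√2|100⟩ - (1/√2)i|101⟩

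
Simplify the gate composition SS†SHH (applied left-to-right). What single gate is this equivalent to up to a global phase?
S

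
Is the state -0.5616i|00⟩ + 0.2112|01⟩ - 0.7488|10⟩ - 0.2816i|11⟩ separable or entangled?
Separable

Writing the state as a|00⟩ + b|01⟩ + c|10⟩ + d|11⟩, it is a product state iff ad − bc = 0.
Here (a, b, c, d) = (-0.5616i, 0.2112, -0.7488, -0.2816i): ad − bc = (-0.5616i)(-0.2816i) − (0.2112)(-0.7488) = 0, so the state is separable.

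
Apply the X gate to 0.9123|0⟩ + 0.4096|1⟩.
0.4096|0⟩ + 0.9123|1⟩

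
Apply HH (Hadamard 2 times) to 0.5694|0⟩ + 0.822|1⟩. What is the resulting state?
0.5694|0⟩ + 0.822|1⟩

H² = I, so an even number of Hadamards cancels: H^2 = I and the state is unchanged.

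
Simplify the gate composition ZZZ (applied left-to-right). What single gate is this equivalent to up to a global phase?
Z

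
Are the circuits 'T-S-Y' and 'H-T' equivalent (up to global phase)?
No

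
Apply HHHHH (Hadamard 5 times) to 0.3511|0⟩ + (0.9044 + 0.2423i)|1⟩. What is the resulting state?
(0.8878 + 0.1713i)|0⟩ + (-0.3912 - 0.1713i)|1⟩

H² = I, so H^5 = H: a single Hadamard. With (a, b) = (0.3511, (0.9044 + 0.2423i)), H gives ((a + b)/√2, (a − b)/√2) = ((0.8878 + 0.1713i), (-0.3912 - 0.1713i)).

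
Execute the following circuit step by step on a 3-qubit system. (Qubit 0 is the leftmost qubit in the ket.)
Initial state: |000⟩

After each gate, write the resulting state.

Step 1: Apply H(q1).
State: 1/√2|000⟩ + 1/√2|010⟩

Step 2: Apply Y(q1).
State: -(1/√2)i|000⟩ + (1/√2)i|010⟩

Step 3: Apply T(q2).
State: -(1/√2)i|000⟩ + (1/√2)i|010⟩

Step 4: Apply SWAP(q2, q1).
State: -(1/√2)i|000⟩ + (1/√2)i|001⟩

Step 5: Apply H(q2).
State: -i|001⟩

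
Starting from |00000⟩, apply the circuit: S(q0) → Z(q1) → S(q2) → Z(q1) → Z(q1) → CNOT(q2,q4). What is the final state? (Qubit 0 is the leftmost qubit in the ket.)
|00000⟩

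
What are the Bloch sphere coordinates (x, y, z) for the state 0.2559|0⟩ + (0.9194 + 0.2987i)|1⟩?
(0.4705, 0.1529, -0.869)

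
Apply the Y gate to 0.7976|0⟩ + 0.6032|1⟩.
-0.6032i|0⟩ + 0.7976i|1⟩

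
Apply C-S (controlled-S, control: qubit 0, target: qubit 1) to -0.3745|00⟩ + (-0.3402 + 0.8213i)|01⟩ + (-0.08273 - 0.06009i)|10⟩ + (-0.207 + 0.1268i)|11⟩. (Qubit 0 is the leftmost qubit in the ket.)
-0.3745|00⟩ + (-0.3402 + 0.8213i)|01⟩ + (-0.08273 - 0.06009i)|10⟩ + (-0.1268 - 0.207i)|11⟩

C-S leaves the control-|0⟩ kets |00⟩, |01⟩ unchanged and applies S to qubit 1 on the control-|1⟩ pair (|10⟩, |11⟩).
S = [[1, 0], [0, i]].
With a = amp(|10⟩) = (-0.08273 - 0.06009i) and b = amp(|11⟩) = (-0.207 + 0.1268i):
new amp(|10⟩) = (1)·a = (-0.08273 - 0.06009i)
new amp(|11⟩) = (i)·b = (-0.1268 - 0.207i)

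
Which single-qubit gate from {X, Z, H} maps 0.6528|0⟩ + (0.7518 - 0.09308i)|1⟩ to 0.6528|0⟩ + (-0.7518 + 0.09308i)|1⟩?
Z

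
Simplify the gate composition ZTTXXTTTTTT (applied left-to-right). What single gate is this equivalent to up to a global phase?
Z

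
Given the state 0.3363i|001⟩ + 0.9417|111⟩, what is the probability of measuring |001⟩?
0.1131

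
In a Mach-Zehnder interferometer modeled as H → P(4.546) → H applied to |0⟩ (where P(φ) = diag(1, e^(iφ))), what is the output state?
(0.4172 - 0.4931i)|0⟩ + (0.5828 + 0.4931i)|1⟩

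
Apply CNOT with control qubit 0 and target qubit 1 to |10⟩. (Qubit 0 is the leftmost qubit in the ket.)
|11⟩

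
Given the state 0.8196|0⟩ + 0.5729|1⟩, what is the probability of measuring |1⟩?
0.3282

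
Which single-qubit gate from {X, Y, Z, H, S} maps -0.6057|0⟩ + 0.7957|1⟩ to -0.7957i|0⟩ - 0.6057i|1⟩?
Y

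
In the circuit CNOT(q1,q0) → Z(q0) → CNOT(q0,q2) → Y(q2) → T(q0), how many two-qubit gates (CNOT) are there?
2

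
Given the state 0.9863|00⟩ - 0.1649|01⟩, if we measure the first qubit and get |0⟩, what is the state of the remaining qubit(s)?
0.9863|0⟩ - 0.1649|1⟩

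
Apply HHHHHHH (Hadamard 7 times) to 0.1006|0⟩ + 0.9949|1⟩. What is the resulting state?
0.7746|0⟩ - 0.6324|1⟩

H² = I, so H^7 = H: a single Hadamard. With (a, b) = (0.1006, 0.9949), H gives ((a + b)/√2, (a − b)/√2) = (0.7746, -0.6324).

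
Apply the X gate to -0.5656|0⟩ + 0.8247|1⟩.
0.8247|0⟩ - 0.5656|1⟩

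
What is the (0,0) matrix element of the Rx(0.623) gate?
0.9519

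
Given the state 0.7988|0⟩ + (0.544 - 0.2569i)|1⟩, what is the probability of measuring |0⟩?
0.6381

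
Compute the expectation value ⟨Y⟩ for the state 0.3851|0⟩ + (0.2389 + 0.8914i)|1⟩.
0.6866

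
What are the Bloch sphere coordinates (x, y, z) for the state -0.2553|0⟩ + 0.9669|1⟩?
(-0.4937, 0, -0.8697)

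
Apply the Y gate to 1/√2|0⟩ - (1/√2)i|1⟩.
-1/√2|0⟩ + (1/√2)i|1⟩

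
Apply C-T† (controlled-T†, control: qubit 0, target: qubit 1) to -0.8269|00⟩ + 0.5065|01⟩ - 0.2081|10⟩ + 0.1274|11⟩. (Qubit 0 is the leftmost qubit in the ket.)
-0.8269|00⟩ + 0.5065|01⟩ - 0.2081|10⟩ + (0.09009 - 0.09009i)|11⟩

C-T† leaves the control-|0⟩ kets |00⟩, |01⟩ unchanged and applies T† to qubit 1 on the control-|1⟩ pair (|10⟩, |11⟩).
T† = [[1, 0], [0, (1/√2 - (1/√2)i)]].
With a = amp(|10⟩) = -0.2081 and b = amp(|11⟩) = 0.1274:
new amp(|10⟩) = (1)·a = -0.2081
new amp(|11⟩) = (1/√2 - (1/√2)i)·b = (0.09009 - 0.09009i)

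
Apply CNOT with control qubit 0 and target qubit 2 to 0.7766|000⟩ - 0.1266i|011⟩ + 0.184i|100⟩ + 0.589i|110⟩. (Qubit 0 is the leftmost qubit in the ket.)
0.7766|000⟩ - 0.1266i|011⟩ + 0.184i|101⟩ + 0.589i|111⟩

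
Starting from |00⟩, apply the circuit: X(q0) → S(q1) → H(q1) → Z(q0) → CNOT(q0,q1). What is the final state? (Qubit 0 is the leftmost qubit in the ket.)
-1/√2|10⟩ - 1/√2|11⟩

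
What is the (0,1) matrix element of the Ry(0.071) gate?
-0.03549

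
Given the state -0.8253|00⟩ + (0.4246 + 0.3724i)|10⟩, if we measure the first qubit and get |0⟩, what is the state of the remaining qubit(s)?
-|0⟩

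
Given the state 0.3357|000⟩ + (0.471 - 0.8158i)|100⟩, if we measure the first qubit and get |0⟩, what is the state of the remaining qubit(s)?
|00⟩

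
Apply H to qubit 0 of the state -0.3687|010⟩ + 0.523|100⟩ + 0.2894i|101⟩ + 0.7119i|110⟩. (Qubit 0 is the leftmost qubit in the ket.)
0.3698|000⟩ + 0.2046i|001⟩ + (-0.2607 + 0.5034i)|010⟩ - 0.3698|100⟩ - 0.2046i|101⟩ + (-0.2607 - 0.5034i)|110⟩

H on qubit 0 mixes each pair of kets that differ only in qubit 0: amplitudes (a, b) of (|…0…⟩, |…1…⟩) become ((a + b)/√2, (a − b)/√2). Kets absent from the input have amplitude 0.
(|000⟩, |100⟩): (a, b) = (0, 0.523) → (0.3698, -0.3698)
(|001⟩, |101⟩): (a, b) = (0, 0.2894i) → (0.2046i, -0.2046i)
(|010⟩, |110⟩): (a, b) = (-0.3687, 0.7119i) → ((-0.2607 + 0.5034i), (-0.2607 - 0.5034i))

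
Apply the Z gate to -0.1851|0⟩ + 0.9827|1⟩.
-0.1851|0⟩ - 0.9827|1⟩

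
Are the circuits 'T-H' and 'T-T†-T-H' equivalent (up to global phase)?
Yes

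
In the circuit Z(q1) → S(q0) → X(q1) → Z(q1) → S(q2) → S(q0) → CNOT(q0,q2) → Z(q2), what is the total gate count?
8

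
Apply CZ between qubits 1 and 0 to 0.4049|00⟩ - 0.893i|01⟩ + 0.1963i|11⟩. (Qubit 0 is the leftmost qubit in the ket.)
0.4049|00⟩ - 0.893i|01⟩ - 0.1963i|11⟩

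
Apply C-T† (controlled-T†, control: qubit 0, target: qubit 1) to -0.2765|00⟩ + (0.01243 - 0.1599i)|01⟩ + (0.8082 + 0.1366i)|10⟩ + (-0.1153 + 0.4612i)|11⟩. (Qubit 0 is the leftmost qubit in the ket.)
-0.2765|00⟩ + (0.01243 - 0.1599i)|01⟩ + (0.8082 + 0.1366i)|10⟩ + (0.2446 + 0.4076i)|11⟩

C-T† leaves the control-|0⟩ kets |00⟩, |01⟩ unchanged and applies T† to qubit 1 on the control-|1⟩ pair (|10⟩, |11⟩).
T† = [[1, 0], [0, (1/√2 - (1/√2)i)]].
With a = amp(|10⟩) = (0.8082 + 0.1366i) and b = amp(|11⟩) = (-0.1153 + 0.4612i):
new amp(|10⟩) = (1)·a = (0.8082 + 0.1366i)
new amp(|11⟩) = (1/√2 - (1/√2)i)·b = (0.2446 + 0.4076i)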